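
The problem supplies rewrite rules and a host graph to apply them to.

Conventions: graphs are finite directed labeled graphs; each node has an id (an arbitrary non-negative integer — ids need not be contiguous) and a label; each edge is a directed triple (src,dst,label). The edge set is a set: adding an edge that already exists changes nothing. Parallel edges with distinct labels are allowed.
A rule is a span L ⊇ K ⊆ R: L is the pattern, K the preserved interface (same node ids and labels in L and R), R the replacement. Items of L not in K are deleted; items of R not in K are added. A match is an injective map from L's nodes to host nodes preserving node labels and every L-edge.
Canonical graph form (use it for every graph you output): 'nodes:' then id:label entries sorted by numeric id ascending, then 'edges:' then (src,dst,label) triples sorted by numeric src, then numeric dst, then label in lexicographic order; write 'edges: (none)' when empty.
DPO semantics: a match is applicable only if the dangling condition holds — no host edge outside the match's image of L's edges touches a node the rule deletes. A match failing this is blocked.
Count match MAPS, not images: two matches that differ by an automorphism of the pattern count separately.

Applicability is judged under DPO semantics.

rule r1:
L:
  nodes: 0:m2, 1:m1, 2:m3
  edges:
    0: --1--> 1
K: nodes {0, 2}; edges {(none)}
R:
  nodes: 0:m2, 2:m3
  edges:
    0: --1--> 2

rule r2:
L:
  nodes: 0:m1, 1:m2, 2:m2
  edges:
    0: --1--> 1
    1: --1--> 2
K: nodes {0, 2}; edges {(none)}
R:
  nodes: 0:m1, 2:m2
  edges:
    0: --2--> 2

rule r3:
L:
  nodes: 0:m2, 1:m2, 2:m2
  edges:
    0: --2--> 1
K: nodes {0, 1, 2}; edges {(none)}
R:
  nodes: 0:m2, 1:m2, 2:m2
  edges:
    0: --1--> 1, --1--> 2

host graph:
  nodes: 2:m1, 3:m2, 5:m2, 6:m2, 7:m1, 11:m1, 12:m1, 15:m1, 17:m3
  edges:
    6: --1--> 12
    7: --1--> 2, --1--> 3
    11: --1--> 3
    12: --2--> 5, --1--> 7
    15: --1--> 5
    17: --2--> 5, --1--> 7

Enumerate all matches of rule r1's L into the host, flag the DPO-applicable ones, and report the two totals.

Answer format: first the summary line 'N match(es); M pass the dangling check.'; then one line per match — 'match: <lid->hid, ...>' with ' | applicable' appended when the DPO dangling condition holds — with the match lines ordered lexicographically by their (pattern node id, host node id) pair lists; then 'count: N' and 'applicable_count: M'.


1 match(es); 0 pass the dangling check.
match: 0->6, 1->12, 2->17
count: 1
applicable_count: 0


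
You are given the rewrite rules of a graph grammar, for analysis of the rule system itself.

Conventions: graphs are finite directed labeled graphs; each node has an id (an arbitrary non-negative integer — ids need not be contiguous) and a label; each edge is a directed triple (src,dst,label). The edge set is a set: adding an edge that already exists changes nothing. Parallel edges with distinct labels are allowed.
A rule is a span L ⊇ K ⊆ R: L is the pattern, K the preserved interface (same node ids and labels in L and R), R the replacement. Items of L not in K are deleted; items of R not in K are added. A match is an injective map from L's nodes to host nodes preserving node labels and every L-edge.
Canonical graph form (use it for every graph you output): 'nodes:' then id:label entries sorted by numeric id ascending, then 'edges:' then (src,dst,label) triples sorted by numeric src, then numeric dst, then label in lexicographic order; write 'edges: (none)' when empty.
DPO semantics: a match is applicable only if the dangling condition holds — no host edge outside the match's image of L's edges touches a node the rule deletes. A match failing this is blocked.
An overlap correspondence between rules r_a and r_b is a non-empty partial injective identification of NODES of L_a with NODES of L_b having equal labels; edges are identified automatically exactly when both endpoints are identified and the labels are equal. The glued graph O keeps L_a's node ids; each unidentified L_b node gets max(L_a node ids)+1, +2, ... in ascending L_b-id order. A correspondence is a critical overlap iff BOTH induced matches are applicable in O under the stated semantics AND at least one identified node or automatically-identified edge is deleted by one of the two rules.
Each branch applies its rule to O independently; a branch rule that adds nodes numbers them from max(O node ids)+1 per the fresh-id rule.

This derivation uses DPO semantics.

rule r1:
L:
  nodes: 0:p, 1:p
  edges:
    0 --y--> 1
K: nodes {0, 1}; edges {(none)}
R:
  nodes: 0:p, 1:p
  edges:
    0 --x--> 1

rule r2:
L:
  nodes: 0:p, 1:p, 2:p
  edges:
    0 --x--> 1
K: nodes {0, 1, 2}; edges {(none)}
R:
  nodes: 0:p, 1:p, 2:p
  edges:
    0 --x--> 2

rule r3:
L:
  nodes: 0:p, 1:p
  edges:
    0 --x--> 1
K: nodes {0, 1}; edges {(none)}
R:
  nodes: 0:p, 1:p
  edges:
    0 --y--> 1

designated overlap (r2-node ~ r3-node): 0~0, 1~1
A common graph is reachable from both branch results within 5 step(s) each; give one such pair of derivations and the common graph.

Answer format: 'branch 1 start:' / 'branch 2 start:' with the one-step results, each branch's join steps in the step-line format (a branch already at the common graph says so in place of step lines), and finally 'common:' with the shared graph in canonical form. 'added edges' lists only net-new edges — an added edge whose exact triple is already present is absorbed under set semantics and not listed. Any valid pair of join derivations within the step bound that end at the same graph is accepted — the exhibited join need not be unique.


branch 1 start:
nodes: 0:p, 1:p, 2:p
edges: (0,2,x)
branch 2 start:
nodes: 0:p, 1:p, 2:p
edges: (0,1,y)
branch 1 step 1: rule r2; match: 0->0, 1->2, 2->1; deleted nodes (none); deleted edges (0,2,x); added nodes (none); added edges (0,1,x); result: nodes: 0:p, 1:p, 2:p edges: (0,1,x)
branch 2 step 1: rule r1; match: 0->0, 1->1; deleted nodes (none); deleted edges (0,1,y); added nodes (none); added edges (0,1,x); result: nodes: 0:p, 1:p, 2:p edges: (0,1,x)
common:
nodes: 0:p, 1:p, 2:p
edges: (0,1,x)


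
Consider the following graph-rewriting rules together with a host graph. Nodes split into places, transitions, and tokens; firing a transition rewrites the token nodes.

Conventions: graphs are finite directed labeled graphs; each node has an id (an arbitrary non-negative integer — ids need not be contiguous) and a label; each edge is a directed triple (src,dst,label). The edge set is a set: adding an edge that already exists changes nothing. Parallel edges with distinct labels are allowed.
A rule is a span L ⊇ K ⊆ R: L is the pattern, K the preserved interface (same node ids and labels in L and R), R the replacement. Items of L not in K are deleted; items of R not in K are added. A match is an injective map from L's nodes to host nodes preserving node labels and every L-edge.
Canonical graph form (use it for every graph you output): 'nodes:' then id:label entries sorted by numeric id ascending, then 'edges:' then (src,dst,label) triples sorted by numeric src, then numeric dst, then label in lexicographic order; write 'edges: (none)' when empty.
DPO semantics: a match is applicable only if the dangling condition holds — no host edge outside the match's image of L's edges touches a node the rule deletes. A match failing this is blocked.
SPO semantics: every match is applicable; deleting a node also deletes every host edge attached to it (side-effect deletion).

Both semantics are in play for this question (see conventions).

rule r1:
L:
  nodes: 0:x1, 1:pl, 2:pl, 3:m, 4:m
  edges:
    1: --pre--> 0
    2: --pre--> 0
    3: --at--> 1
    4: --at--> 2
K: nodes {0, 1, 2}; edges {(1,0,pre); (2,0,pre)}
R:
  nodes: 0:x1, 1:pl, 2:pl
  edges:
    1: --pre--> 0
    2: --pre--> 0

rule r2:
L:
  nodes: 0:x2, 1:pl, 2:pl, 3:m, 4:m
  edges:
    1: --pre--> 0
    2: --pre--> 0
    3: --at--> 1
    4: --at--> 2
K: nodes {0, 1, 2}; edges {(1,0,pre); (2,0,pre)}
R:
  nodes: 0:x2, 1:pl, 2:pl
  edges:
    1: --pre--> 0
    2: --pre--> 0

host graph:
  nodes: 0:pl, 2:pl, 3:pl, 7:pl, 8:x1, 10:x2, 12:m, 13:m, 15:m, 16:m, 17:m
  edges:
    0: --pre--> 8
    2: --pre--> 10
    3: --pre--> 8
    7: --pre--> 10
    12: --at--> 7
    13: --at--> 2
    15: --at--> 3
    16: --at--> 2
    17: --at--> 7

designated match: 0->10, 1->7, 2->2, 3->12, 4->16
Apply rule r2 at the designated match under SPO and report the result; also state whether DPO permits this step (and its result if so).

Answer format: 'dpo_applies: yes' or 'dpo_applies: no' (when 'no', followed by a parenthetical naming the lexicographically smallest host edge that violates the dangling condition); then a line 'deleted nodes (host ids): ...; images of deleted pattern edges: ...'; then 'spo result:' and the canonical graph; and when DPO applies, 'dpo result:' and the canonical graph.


dpo_applies: yes
deleted nodes (host ids): 12, 16; images of deleted pattern edges: (12,7,at); (16,2,at)
spo result:
nodes: 0:pl, 2:pl, 3:pl, 7:pl, 8:x1, 10:x2, 13:m, 15:m, 17:m
edges: (0,8,pre); (2,10,pre); (3,8,pre); (7,10,pre); (13,2,at); (15,3,at); (17,7,at)
dpo result:
nodes: 0:pl, 2:pl, 3:pl, 7:pl, 8:x1, 10:x2, 13:m, 15:m, 17:m
edges: (0,8,pre); (2,10,pre); (3,8,pre); (7,10,pre); (13,2,at); (15,3,at); (17,7,at)


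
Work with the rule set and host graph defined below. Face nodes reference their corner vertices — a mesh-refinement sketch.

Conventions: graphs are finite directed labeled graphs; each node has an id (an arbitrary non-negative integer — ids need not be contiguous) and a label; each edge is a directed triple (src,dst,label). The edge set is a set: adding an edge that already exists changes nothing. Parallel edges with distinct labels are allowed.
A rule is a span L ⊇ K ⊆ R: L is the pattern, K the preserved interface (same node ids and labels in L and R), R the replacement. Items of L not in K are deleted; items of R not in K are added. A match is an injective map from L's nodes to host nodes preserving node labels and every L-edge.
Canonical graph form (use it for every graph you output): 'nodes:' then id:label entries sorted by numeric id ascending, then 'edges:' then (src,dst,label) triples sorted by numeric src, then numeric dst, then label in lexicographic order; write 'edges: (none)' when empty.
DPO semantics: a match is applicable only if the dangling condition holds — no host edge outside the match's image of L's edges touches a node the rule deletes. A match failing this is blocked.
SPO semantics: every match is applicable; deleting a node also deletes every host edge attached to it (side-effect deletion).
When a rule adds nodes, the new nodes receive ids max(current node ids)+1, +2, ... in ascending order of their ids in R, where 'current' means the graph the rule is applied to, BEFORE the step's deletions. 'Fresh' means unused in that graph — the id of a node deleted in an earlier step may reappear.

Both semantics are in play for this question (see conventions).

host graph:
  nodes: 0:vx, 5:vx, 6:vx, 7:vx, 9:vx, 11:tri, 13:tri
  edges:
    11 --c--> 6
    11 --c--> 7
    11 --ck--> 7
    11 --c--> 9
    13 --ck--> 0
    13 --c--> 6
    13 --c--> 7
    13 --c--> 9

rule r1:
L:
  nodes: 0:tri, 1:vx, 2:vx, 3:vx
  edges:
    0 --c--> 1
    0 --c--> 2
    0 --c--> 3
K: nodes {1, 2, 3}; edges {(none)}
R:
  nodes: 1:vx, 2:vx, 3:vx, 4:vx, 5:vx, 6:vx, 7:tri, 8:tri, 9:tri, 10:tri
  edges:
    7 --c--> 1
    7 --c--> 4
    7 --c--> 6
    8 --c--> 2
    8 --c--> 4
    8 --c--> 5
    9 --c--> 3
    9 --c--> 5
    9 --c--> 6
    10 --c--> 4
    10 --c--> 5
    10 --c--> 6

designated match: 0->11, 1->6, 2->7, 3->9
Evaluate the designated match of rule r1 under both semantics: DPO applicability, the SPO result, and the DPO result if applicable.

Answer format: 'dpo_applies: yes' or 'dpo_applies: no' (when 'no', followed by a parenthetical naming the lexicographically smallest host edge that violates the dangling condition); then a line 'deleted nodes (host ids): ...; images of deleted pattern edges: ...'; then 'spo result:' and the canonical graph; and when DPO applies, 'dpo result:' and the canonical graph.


dpo_applies: no
(the rule deletes node 11, which keeps host edge (11,7,ck) outside the match image — the dangling condition fails, DPO blocks; SPO proceeds and side-deletes such edges)
deleted nodes (host ids): 11; images of deleted pattern edges: (11,6,c); (11,7,c); (11,9,c)
spo result:
nodes: 0:vx, 5:vx, 6:vx, 7:vx, 9:vx, 13:tri, 14:vx, 15:vx, 16:vx, 17:tri, 18:tri, 19:tri, 20:tri
edges: (13,0,ck); (13,6,c); (13,7,c); (13,9,c); (17,6,c); (17,14,c); (17,16,c); (18,7,c); (18,14,c); (18,15,c); (19,9,c); (19,15,c); (19,16,c); (20,14,c); (20,15,c); (20,16,c)


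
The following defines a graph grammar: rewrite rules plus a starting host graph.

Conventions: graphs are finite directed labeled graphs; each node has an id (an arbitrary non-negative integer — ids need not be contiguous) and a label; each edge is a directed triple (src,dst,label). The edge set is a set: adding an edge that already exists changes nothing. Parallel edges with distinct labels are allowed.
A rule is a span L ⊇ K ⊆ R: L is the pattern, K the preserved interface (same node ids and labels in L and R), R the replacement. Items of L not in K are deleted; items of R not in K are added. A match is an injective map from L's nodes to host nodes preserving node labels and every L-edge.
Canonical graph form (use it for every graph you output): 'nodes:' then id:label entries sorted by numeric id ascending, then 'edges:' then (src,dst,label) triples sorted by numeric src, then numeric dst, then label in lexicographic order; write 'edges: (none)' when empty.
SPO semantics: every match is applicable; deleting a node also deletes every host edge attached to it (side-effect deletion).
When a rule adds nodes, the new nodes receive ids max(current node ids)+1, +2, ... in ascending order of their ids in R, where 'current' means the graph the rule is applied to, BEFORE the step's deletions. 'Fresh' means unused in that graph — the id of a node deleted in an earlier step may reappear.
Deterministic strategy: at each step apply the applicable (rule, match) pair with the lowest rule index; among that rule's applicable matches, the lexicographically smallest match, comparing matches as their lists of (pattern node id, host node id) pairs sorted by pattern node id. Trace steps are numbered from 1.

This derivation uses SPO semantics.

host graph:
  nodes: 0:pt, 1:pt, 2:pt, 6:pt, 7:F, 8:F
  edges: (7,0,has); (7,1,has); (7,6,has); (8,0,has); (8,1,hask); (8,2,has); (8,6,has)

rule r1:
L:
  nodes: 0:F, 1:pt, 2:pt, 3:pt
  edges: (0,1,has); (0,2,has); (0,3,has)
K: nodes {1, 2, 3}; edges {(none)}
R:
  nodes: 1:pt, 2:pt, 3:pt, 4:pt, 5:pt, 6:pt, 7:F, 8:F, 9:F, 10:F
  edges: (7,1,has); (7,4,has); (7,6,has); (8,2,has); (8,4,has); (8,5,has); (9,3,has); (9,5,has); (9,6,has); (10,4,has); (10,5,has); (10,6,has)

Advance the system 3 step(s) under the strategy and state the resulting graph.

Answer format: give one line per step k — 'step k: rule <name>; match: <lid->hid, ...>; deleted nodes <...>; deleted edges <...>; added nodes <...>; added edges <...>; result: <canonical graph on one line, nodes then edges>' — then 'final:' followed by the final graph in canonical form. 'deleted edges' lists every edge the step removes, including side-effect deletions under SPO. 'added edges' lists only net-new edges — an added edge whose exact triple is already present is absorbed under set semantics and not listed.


step 1: rule r1; match: 0->7, 1->0, 2->1, 3->6; deleted nodes 7; deleted edges (7,0,has); (7,1,has); (7,6,has); added nodes 9, 10, 11, 12, 13, 14, 15; added edges (12,0,has); (12,9,has); (12,11,has); (13,1,has); (13,9,has); (13,10,has); (14,6,has); (14,10,has); (14,11,has); (15,9,has); (15,10,has); (15,11,has); result: nodes: 0:pt, 1:pt, 2:pt, 6:pt, 8:F, 9:pt, 10:pt, 11:pt, 12:F, 13:F, 14:F, 15:F edges: (8,0,has); (8,1,hask); (8,2,has); (8,6,has); (12,0,has); (12,9,has); (12,11,has); (13,1,has); (13,9,has); (13,10,has); (14,6,has); (14,10,has); (14,11,has); (15,9,has); (15,10,has); (15,11,has)
step 2: rule r1; match: 0->8, 1->0, 2->2, 3->6; deleted nodes 8; deleted edges (8,0,has); (8,1,hask); (8,2,has); (8,6,has); added nodes 16, 17, 18, 19, 20, 21, 22; added edges (19,0,has); (19,16,has); (19,18,has); (20,2,has); (20,16,has); (20,17,has); (21,6,has); (21,17,has); (21,18,has); (22,16,has); (22,17,has); (22,18,has); result: nodes: 0:pt, 1:pt, 2:pt, 6:pt, 9:pt, 10:pt, 11:pt, 12:F, 13:F, 14:F, 15:F, 16:pt, 17:pt, 18:pt, 19:F, 20:F, 21:F, 22:F edges: (12,0,has); (12,9,has); (12,11,has); (13,1,has); (13,9,has); (13,10,has); (14,6,has); (14,10,has); (14,11,has); (15,9,has); (15,10,has); (15,11,has); (19,0,has); (19,16,has); (19,18,has); (20,2,has); (20,16,has); (20,17,has); (21,6,has); (21,17,has); (21,18,has); (22,16,has); (22,17,has); (22,18,has)
step 3: rule r1; match: 0->12, 1->0, 2->9, 3->11; deleted nodes 12; deleted edges (12,0,has); (12,9,has); (12,11,has); added nodes 23, 24, 25, 26, 27, 28, 29; added edges (26,0,has); (26,23,has); (26,25,has); (27,9,has); (27,23,has); (27,24,has); (28,11,has); (28,24,has); (28,25,has); (29,23,has); (29,24,has); (29,25,has); result: nodes: 0:pt, 1:pt, 2:pt, 6:pt, 9:pt, 10:pt, 11:pt, 13:F, 14:F, 15:F, 16:pt, 17:pt, 18:pt, 19:F, 20:F, 21:F, 22:F, 23:pt, 24:pt, 25:pt, 26:F, 27:F, 28:F, 29:F edges: (13,1,has); (13,9,has); (13,10,has); (14,6,has); (14,10,has); (14,11,has); (15,9,has); (15,10,has); (15,11,has); (19,0,has); (19,16,has); (19,18,has); (20,2,has); (20,16,has); (20,17,has); (21,6,has); (21,17,has); (21,18,has); (22,16,has); (22,17,has); (22,18,has); (26,0,has); (26,23,has); (26,25,has); (27,9,has); (27,23,has); (27,24,has); (28,11,has); (28,24,has); (28,25,has); (29,23,has); (29,24,has); (29,25,has)
final:
nodes: 0:pt, 1:pt, 2:pt, 6:pt, 9:pt, 10:pt, 11:pt, 13:F, 14:F, 15:F, 16:pt, 17:pt, 18:pt, 19:F, 20:F, 21:F, 22:F, 23:pt, 24:pt, 25:pt, 26:F, 27:F, 28:F, 29:F
edges: (13,1,has); (13,9,has); (13,10,has); (14,6,has); (14,10,has); (14,11,has); (15,9,has); (15,10,has); (15,11,has); (19,0,has); (19,16,has); (19,18,has); (20,2,has); (20,16,has); (20,17,has); (21,6,has); (21,17,has); (21,18,has); (22,16,has); (22,17,has); (22,18,has); (26,0,has); (26,23,has); (26,25,has); (27,9,has); (27,23,has); (27,24,has); (28,11,has); (28,24,has); (28,25,has); (29,23,has); (29,24,has); (29,25,has)


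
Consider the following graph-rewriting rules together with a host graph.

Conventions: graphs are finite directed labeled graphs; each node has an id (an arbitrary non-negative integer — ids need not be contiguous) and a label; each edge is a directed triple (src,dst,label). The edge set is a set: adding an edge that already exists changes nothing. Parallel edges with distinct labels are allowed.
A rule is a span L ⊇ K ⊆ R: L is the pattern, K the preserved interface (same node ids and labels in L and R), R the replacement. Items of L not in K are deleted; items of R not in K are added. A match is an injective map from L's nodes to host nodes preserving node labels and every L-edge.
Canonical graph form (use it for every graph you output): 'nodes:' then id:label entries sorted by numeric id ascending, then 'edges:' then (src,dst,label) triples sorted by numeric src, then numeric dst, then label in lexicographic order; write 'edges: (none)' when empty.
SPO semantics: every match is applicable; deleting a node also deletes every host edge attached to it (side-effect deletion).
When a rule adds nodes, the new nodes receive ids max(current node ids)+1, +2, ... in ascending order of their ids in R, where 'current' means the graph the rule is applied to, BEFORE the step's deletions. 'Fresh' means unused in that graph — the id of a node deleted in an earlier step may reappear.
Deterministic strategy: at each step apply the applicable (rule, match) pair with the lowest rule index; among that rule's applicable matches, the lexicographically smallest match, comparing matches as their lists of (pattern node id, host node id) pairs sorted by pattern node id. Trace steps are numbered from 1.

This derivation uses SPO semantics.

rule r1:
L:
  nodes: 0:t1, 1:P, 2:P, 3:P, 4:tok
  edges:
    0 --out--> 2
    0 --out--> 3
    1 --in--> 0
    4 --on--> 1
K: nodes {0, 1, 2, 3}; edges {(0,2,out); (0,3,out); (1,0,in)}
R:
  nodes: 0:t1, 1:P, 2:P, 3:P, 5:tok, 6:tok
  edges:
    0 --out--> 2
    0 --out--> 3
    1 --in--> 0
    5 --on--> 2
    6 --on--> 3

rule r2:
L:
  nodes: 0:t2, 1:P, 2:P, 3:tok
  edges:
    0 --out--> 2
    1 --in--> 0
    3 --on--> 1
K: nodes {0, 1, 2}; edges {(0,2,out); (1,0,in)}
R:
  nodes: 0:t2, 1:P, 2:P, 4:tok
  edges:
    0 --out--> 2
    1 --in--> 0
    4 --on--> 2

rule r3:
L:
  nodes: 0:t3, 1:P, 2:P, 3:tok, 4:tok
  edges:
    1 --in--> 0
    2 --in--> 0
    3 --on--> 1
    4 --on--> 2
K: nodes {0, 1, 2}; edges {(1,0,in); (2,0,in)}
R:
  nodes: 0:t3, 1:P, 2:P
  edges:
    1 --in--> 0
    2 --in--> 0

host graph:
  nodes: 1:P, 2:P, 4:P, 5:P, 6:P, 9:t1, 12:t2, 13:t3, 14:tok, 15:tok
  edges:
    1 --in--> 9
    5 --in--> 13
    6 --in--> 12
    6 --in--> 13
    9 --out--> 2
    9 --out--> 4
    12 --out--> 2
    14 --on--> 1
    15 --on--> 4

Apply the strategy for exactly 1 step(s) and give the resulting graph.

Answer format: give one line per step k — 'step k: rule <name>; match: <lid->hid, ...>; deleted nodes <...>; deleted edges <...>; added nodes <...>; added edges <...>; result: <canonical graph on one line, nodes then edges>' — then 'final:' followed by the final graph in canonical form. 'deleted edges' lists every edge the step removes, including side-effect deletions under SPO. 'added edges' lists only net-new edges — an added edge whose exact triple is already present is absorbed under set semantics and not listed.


step 1: rule r1; match: 0->9, 1->1, 2->2, 3->4, 4->14; deleted nodes 14; deleted edges (14,1,on); added nodes 16, 17; added edges (16,2,on); (17,4,on); result: nodes: 1:P, 2:P, 4:P, 5:P, 6:P, 9:t1, 12:t2, 13:t3, 15:tok, 16:tok, 17:tok edges: (1,9,in); (5,13,in); (6,12,in); (6,13,in); (9,2,out); (9,4,out); (12,2,out); (15,4,on); (16,2,on); (17,4,on)
final:
nodes: 1:P, 2:P, 4:P, 5:P, 6:P, 9:t1, 12:t2, 13:t3, 15:tok, 16:tok, 17:tok
edges: (1,9,in); (5,13,in); (6,12,in); (6,13,in); (9,2,out); (9,4,out); (12,2,out); (15,4,on); (16,2,on); (17,4,on)


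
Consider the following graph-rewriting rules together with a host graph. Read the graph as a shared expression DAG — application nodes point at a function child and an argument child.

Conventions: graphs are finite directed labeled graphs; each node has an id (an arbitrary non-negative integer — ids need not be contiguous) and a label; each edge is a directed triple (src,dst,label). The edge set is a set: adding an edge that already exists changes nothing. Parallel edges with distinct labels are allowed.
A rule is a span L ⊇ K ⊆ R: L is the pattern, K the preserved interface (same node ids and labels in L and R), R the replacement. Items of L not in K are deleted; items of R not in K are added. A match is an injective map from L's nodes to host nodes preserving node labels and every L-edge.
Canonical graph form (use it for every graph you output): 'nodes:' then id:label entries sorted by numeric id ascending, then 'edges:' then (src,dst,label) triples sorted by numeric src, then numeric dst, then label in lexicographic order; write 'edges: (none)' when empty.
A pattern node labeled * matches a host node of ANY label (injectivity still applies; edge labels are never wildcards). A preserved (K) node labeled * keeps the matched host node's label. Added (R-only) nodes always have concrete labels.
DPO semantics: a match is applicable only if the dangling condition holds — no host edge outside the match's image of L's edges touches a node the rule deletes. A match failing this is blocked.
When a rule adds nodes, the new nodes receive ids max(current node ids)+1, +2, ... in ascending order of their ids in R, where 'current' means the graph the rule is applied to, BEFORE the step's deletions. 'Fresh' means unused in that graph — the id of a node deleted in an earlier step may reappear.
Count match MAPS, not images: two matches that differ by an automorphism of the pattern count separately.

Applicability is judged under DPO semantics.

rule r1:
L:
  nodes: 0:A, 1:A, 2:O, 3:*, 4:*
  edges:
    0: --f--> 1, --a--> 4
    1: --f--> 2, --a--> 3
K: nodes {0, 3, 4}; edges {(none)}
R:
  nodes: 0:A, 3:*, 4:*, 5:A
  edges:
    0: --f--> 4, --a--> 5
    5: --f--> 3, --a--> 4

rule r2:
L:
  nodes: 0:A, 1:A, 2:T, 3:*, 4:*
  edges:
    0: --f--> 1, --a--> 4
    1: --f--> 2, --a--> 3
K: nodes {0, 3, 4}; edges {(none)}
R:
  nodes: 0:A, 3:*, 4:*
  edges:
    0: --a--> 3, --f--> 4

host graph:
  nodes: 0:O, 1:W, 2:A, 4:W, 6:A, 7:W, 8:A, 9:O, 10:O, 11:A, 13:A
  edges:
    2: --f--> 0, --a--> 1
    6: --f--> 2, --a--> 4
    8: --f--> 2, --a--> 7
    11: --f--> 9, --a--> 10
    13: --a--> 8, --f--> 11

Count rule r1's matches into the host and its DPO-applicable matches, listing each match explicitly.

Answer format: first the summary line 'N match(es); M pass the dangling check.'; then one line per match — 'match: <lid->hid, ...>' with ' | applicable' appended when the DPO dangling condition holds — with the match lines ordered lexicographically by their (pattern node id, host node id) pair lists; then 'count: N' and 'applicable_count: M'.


3 match(es); 1 pass the dangling check.
match: 0->6, 1->2, 2->0, 3->1, 4->4
match: 0->8, 1->2, 2->0, 3->1, 4->7
match: 0->13, 1->11, 2->9, 3->10, 4->8 | applicable
count: 3
applicable_count: 1


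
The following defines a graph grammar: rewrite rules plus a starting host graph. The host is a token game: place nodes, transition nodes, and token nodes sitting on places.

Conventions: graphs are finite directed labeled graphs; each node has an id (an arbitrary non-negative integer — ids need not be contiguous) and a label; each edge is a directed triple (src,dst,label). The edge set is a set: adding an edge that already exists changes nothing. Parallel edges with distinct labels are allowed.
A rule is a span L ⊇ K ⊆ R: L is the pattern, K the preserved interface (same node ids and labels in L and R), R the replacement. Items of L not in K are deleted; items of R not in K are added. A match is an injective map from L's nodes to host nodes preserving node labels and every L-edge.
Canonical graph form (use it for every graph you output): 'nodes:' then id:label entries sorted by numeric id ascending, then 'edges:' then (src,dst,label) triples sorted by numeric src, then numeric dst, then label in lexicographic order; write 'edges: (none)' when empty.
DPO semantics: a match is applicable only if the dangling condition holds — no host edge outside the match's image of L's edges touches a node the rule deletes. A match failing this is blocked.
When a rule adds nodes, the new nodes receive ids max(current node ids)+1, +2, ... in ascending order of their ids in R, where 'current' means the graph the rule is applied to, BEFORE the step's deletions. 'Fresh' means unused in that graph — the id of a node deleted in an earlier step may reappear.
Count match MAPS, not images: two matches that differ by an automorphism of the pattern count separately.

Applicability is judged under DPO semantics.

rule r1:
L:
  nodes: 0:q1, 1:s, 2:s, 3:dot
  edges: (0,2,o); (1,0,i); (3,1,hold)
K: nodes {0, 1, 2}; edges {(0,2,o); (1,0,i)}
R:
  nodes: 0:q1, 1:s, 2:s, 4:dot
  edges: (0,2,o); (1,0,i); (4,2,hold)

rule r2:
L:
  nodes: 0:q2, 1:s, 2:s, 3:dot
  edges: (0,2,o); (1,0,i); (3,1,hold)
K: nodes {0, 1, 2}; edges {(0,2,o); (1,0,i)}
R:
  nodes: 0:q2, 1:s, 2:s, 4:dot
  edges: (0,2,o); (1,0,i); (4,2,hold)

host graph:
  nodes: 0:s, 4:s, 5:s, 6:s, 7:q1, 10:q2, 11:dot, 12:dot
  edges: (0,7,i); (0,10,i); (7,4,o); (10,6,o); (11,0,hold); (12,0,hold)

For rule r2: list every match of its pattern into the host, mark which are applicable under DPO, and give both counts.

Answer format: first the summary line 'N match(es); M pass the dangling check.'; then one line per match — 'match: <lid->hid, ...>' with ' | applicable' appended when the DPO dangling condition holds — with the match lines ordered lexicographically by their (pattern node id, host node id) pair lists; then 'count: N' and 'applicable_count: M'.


2 match(es); 2 pass the dangling check.
match: 0->10, 1->0, 2->6, 3->11 | applicable
match: 0->10, 1->0, 2->6, 3->12 | applicable
count: 2
applicable_count: 2


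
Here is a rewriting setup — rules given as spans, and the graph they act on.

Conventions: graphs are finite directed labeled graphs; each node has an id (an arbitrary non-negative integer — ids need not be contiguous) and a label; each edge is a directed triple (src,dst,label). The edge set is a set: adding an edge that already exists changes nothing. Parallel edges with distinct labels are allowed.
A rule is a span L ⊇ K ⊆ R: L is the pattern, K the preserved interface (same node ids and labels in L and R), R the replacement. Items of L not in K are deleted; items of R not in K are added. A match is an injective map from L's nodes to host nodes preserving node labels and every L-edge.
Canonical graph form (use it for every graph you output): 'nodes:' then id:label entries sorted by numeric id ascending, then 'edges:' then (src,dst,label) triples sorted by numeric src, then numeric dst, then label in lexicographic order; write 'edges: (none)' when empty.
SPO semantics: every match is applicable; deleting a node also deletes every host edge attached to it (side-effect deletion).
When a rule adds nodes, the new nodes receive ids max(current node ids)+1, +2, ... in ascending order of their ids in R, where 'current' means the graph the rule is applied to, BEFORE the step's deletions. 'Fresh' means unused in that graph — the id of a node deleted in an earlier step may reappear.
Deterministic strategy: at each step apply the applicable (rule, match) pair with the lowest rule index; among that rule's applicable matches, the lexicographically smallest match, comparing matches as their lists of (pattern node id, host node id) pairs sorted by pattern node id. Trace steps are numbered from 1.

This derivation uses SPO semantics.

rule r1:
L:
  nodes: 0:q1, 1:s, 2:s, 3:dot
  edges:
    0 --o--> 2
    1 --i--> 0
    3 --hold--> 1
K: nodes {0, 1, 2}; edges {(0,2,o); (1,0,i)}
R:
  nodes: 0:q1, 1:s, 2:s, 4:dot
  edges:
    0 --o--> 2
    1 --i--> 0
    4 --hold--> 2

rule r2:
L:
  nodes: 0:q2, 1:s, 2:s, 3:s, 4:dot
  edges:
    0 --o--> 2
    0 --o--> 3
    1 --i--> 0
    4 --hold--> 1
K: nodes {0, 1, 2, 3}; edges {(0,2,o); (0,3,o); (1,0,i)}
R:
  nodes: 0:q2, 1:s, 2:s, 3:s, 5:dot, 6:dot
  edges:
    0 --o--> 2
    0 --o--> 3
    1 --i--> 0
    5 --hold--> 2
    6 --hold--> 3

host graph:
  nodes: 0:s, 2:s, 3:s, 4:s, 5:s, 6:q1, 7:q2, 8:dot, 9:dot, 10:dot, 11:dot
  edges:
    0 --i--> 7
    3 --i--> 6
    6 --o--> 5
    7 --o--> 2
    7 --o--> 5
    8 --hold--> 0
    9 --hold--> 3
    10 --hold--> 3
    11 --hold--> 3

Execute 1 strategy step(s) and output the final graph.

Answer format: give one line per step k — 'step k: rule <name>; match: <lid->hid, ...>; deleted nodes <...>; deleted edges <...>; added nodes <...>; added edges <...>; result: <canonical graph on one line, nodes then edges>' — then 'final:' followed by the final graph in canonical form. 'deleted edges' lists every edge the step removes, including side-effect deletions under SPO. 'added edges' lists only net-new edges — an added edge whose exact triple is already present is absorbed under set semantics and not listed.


step 1: rule r1; match: 0->6, 1->3, 2->5, 3->9; deleted nodes 9; deleted edges (9,3,hold); added nodes 12; added edges (12,5,hold); result: nodes: 0:s, 2:s, 3:s, 4:s, 5:s, 6:q1, 7:q2, 8:dot, 10:dot, 11:dot, 12:dot edges: (0,7,i); (3,6,i); (6,5,o); (7,2,o); (7,5,o); (8,0,hold); (10,3,hold); (11,3,hold); (12,5,hold)
final:
nodes: 0:s, 2:s, 3:s, 4:s, 5:s, 6:q1, 7:q2, 8:dot, 10:dot, 11:dot, 12:dot
edges: (0,7,i); (3,6,i); (6,5,o); (7,2,o); (7,5,o); (8,0,hold); (10,3,hold); (11,3,hold); (12,5,hold)


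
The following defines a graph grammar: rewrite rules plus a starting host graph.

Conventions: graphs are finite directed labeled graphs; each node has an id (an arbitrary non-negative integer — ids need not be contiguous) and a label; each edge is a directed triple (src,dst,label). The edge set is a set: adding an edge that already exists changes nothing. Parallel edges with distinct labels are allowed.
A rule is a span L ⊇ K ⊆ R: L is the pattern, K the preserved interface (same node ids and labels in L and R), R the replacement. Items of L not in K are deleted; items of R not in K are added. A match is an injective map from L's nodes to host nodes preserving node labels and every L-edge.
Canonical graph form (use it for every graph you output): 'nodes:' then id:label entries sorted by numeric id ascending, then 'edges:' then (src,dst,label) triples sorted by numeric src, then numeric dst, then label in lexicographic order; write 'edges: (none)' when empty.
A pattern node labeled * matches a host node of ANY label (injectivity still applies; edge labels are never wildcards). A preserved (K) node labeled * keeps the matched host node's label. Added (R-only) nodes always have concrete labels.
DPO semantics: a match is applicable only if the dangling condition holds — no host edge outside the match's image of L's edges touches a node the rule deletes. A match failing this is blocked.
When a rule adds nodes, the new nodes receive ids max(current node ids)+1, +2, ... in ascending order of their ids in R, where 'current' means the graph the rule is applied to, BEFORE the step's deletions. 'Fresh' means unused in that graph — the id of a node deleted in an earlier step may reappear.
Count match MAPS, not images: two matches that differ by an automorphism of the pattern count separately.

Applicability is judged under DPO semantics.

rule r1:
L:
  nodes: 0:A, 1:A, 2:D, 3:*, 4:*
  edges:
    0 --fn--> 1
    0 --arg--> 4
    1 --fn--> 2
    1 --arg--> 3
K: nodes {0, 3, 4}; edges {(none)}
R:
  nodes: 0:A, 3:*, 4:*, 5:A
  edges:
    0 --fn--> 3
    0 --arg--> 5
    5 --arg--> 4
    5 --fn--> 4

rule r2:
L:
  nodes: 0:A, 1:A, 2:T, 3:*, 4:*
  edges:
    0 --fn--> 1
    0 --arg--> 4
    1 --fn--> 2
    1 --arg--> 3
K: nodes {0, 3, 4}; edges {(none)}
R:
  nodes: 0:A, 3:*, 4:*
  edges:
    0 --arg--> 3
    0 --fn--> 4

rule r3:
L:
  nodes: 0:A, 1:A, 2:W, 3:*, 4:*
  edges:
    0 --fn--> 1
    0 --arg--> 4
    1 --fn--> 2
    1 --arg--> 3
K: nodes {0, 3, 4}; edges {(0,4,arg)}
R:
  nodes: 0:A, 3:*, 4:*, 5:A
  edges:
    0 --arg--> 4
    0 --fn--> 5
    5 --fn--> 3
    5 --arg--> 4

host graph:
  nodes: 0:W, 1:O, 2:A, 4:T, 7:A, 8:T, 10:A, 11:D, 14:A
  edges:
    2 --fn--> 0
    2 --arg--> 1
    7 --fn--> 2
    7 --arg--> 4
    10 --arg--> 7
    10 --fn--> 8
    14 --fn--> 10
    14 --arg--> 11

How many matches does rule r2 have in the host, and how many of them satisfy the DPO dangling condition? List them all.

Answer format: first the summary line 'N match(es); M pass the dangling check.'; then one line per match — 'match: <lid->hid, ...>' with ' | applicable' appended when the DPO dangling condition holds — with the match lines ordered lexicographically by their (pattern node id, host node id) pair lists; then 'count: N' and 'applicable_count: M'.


1 match(es); 1 pass the dangling check.
match: 0->14, 1->10, 2->8, 3->7, 4->11 | applicable
count: 1
applicable_count: 1


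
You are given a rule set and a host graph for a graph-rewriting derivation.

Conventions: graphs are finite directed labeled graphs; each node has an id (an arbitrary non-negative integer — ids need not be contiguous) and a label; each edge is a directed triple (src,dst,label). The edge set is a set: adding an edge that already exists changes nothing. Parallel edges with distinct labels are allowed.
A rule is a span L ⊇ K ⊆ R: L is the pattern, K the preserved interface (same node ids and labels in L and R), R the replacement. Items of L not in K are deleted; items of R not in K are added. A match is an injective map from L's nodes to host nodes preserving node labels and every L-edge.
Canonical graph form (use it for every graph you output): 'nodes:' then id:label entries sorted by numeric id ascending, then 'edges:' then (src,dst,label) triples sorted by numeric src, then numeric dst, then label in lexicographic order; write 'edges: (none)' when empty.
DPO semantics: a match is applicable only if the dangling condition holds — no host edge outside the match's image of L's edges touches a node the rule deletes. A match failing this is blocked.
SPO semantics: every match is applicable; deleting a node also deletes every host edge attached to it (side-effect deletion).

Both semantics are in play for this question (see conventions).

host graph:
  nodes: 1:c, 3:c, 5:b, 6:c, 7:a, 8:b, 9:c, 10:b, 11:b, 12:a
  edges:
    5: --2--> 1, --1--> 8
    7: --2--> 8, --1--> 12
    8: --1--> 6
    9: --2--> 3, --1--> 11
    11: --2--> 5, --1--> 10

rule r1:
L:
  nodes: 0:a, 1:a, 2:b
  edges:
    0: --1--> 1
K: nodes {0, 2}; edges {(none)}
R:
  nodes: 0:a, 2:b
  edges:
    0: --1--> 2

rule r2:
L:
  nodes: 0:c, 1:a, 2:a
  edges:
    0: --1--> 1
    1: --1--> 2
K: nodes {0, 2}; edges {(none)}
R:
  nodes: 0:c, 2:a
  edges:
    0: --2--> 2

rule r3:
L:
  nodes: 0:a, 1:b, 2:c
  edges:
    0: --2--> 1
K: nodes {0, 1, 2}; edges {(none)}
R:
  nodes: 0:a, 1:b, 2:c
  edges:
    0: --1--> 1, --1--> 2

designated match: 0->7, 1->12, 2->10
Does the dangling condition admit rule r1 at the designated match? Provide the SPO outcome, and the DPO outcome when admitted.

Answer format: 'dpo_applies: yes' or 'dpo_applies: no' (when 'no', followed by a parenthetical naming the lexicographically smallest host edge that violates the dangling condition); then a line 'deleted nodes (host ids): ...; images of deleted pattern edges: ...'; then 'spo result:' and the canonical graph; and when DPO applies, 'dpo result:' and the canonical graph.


dpo_applies: yes
deleted nodes (host ids): 12; images of deleted pattern edges: (7,12,1)
spo result:
nodes: 1:c, 3:c, 5:b, 6:c, 7:a, 8:b, 9:c, 10:b, 11:b
edges: (5,1,2); (5,8,1); (7,8,2); (7,10,1); (8,6,1); (9,3,2); (9,11,1); (11,5,2); (11,10,1)
dpo result:
nodes: 1:c, 3:c, 5:b, 6:c, 7:a, 8:b, 9:c, 10:b, 11:b
edges: (5,1,2); (5,8,1); (7,8,2); (7,10,1); (8,6,1); (9,3,2); (9,11,1); (11,5,2); (11,10,1)


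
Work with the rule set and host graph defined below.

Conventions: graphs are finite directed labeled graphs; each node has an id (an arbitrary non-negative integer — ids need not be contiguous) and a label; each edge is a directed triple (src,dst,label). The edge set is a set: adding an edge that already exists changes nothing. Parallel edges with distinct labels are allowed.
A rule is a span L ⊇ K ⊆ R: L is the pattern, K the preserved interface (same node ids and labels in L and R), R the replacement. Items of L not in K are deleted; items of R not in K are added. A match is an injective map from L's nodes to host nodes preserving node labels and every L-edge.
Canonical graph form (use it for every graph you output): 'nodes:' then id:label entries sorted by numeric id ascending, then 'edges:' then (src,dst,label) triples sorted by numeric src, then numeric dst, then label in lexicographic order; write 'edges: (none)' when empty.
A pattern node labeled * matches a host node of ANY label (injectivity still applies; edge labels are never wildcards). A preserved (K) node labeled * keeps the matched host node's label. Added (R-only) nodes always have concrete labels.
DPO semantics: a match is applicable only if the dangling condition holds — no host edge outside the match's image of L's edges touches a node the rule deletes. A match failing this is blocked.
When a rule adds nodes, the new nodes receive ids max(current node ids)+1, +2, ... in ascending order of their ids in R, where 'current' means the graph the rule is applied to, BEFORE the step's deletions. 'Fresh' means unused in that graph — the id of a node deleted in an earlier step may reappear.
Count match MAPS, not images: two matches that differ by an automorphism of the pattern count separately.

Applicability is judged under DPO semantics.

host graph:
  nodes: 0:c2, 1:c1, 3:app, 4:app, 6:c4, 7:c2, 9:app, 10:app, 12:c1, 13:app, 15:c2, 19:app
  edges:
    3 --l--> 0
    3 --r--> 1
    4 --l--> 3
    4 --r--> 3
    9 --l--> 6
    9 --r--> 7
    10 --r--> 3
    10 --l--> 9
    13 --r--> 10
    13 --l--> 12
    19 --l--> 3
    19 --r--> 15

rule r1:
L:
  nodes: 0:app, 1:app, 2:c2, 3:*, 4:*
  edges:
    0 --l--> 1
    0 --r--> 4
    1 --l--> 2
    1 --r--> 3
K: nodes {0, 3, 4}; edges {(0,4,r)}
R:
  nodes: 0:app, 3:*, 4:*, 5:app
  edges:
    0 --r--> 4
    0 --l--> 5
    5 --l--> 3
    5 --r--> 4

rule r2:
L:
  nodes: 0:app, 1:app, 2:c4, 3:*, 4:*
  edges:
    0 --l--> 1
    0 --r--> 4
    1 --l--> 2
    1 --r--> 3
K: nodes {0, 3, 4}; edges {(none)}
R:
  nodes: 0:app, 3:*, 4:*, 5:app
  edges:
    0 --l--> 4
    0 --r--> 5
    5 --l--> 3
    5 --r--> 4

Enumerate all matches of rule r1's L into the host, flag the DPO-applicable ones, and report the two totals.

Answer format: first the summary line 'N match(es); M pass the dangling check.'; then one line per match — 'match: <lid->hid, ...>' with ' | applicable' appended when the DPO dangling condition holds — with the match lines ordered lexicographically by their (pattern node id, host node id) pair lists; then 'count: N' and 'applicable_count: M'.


1 match(es); 0 pass the dangling check.
match: 0->19, 1->3, 2->0, 3->1, 4->15
count: 1
applicable_count: 0
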